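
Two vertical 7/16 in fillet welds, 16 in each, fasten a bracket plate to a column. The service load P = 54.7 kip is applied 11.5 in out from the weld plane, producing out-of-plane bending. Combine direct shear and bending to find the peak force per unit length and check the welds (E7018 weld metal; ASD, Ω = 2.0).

f_max ≈ 7.57 kip/in; NOT adequate

E70XX → F_EXX = 70 ksi.
L_w = 2 × 16 = 32 in; section modulus (unit throat) S = 2 × L²/6 = 85.33 in².
Direct shear f_v = P/L_w = 54.7/32 = 1.709 kip/in.
Moment M = P × e = 54.7 × 11.5 = 629.05 kip·in; bending f_b = M/S = 7.372 kip/in.
f_max = √(f_v² + f_b²) = √(1.709² + 7.372²) = 7.567 kip/in.
r_n/Ω = (1/2.0) × 0.6 × 70 × (0.707 × 0.4375) = 6.496 kip/in → NOT adequate.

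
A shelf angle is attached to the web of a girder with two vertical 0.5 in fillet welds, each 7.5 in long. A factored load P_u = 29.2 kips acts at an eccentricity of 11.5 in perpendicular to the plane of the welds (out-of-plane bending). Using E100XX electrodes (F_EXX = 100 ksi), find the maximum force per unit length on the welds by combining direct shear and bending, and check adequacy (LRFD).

f_max ≈ 18 kip/in; NOT adequate

L_w = 2 × 7.5 = 15 in; section modulus (unit throat) S = 2 × L²/6 = 18.75 in².
Direct shear f_v = P/L_w = 29.2/15 = 1.947 kip/in.
Moment M = P × e = 29.2 × 11.5 = 335.8 kip·in; bending f_b = M/S = 17.91 kip/in.
f_max = √(f_v² + f_b²) = √(1.947² + 17.91²) = 18.01 kip/in.
φr_n = 0.75 × 0.6 × 100 × (0.707 × 0.5) = 15.91 kip/in → NOT adequate.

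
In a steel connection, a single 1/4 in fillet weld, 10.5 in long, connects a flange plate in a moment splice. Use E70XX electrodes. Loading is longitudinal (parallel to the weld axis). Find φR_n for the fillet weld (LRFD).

φR_n ≈ 58.5 kip

E70XX → F_EXX = 70 ksi.
Effective throat t_e = 0.707 × 0.25 = 0.1767 in.
Total length L = 10.5 in; A_we = 0.1767 × 10.5 = 1.856 in².
F_nw = 0.6 F_EXX = 0.6 × 70 = 42 ksi.
φR_n = 0.75 × 42 × 1.856 = 58.46 kip.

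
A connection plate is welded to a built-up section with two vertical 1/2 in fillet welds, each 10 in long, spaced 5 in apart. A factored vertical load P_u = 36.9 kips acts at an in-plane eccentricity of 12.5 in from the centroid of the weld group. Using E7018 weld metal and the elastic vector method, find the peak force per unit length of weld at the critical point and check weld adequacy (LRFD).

f_max ≈ 9.81 kip/in; adequate

E70XX → F_EXX = 70 ksi.
Total weld length L_w = 20 in. Treat welds as unit-width lines.
Polar moment about centroid: J = 2[d³/12 + d(b/2)²] = 2[10³/12 + 10×2.5²] = 291.7 in³.
Direct shear f_v = P/L_w = 36.9 / 20 = 1.845 kip/in (vertical).
Torsion M = P·e = 36.9 × 12.5 = 461.25 kip·in.
Critical point at (x, y) = (2.5, 5) from centroid. f_tx = M·y/J = 7.907 kip/in; f_ty = M·x/J = 3.954 kip/in.
Resultant f_max = √[f_tx² + (f_v + f_ty)²] = √[7.907² + (1.845 + 3.954)²] = 9.805 kip/in.
Capacity per unit length: φr_n = 0.75 × 0.6 × 70 × (0.707 × 0.5) = 11.14 kip/in.
9.805 ≤ 11.14 → adequate.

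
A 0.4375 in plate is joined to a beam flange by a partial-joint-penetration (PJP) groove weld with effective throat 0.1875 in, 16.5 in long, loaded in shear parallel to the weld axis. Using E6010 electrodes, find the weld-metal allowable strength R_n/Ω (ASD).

R_n/Ω ≈ 55.7 kip

E60XX → F_EXX = 60 ksi.
Effective throat (given) t_e = 0.1875 in.
A_we = 0.1875 × 16.5 = 3.094 in².
F_nw = 0.6 F_EXX = 36 ksi.
R_n/Ω = (36 × 3.094) / 2.0 = 55.69 kip.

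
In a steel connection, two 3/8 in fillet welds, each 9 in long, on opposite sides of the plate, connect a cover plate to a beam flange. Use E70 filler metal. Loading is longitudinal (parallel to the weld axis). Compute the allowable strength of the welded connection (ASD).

E70XX → F_EXX = 70 ksi.
Effective throat t_e = 0.707 × 0.375 = 0.2651 in.
Total length L = 18 in; A_we = 0.2651 × 18 = 4.772 in².
F_nw = 0.6 F_EXX = 0.6 × 70 = 42 ksi.
R_n = 42 × 4.772 = 200.4 kips; R_n/Ω = 200.4/2.0 = 100.2 kips.

R_n/Ω ≈ 100 kips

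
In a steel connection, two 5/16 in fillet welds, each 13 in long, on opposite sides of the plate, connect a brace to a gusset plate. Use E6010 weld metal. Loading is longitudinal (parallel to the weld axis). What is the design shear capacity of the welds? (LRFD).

φR_n ≈ 155 kips

E60XX → F_EXX = 60 ksi.
Effective throat t_e = 0.707 × 0.3125 = 0.2209 in.
Total length L = 26 in; A_we = 0.2209 × 26 = 5.744 in².
F_nw = 0.6 F_EXX = 0.6 × 60 = 36 ksi.
φR_n = 0.75 × 36 × 5.744 = 155.1 kips.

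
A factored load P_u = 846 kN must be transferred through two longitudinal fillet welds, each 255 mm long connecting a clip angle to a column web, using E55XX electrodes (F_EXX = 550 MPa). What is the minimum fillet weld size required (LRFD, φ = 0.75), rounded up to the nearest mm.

Total weld length L = 510 mm.
Required throat t_e = P_u / (φ × 0.6 F_EXX × L) = 846 / (0.75 × 0.6 × 550 × 510 × 10⁻³) = 6.702 mm.
Required leg w = t_e / 0.707 = 9.48 mm → use 10 mm.

w = 10 mm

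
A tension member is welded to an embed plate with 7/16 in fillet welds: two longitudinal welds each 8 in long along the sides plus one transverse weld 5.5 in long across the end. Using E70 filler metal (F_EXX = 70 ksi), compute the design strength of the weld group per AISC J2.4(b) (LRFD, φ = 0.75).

φR_n ≈ 213 kip

t_e = 0.707 × 0.4375 = 0.3093 in.
R_nwl = 0.6 × 70 × 0.3093 × 16 = 207.9 kip (longitudinal, 2 welds).
R_nwt = 0.6 × 70 × 0.3093 × 5.5 = 71.45 kip (transverse, base value).
(i) R_nwl + R_nwt = 279.3 kip; (ii) 0.85 R_nwl + 1.5 R_nwt = 283.9 kip.
R_n = max = 283.9 kip [governs: (ii)]; φR_n = 212.9 kip.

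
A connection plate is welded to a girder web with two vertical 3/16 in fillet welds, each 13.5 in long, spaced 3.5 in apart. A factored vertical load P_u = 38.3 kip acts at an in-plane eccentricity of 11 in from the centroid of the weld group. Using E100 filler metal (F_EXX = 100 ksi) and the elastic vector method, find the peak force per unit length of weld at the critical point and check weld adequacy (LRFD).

Total weld length L_w = 27 in. Treat welds as unit-width lines.
Polar moment about centroid: J = 2[d³/12 + d(b/2)²] = 2[13.5³/12 + 13.5×1.75²] = 492.8 in³.
Direct shear f_v = P/L_w = 38.3 / 27 = 1.419 kip/in (vertical).
Torsion M = P·e = 38.3 × 11 = 421.3 kip·in.
Critical point at (x, y) = (1.75, 6.75) from centroid. f_tx = M·y/J = 5.771 kip/in; f_ty = M·x/J = 1.496 kip/in.
Resultant f_max = √[f_tx² + (f_v + f_ty)²] = √[5.771² + (1.419 + 1.496)²] = 6.466 kip/in.
Capacity per unit length: φr_n = 0.75 × 0.6 × 100 × (0.707 × 0.1875) = 5.965 kip/in.
6.466 > 5.965 → NOT adequate.

f_max ≈ 6.47 kip/in; NOT adequate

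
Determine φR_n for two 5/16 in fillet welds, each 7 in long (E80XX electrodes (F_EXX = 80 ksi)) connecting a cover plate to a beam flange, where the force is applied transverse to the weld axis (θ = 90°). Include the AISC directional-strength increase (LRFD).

t_e = 0.707 × 0.3125 = 0.2209 in; A_we = 0.2209 × 14 = 3.093 in².
Directional factor: 1.0 + 0.5 sin^1.5(90°) = 1.5.
F_nw = 0.6 × 80 × 1.5 = 72 ksi.
φR_n = 0.75 × 72 × 3.093 = 167 kip.

φR_n ≈ 167 kip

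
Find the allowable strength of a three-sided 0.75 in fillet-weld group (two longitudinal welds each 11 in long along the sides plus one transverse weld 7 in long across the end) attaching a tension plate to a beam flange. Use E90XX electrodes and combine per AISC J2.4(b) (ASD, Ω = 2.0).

R_n/Ω ≈ 418 kips

E90XX → F_EXX = 90 ksi.
t_e = 0.707 × 0.75 = 0.5302 in.
R_nwl = 0.6 × 90 × 0.5302 × 22 = 629.9 kips (longitudinal, 2 welds).
R_nwt = 0.6 × 90 × 0.5302 × 7 = 200.4 kips (transverse, base value).
(i) R_nwl + R_nwt = 830.4 kips; (ii) 0.85 R_nwl + 1.5 R_nwt = 836.1 kips.
R_n = max = 836.1 kips [governs: (ii)]; R_n/Ω = 418 kips.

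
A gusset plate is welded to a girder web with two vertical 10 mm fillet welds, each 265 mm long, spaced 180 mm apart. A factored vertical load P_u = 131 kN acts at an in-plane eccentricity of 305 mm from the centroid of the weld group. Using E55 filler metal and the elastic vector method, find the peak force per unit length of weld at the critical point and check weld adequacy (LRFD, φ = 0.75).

E55XX → F_EXX = 550 MPa.
Total weld length L_w = 530 mm. Treat welds as unit-width lines.
Polar moment about centroid: J = 2[d³/12 + d(b/2)²] = 2[265³/12 + 265×90²] = 7395000 mm³.
Direct shear f_v = P/L_w = 131×10³ / 530 = 247.2 N/mm (vertical).
Torsion M = P·e = 131×10³ × 305 = 39955000 N·mm.
Critical point at (x, y) = (90, 132.5) from centroid. f_tx = M·y/J = 715.9 N/mm; f_ty = M·x/J = 486.3 N/mm.
Resultant f_max = √[f_tx² + (f_v + f_ty)²] = √[715.9² + (247.2 + 486.3)²] = 1025 N/mm.
Capacity per unit length: φr_n = 0.75 × 0.6 × 550 × (0.707 × 10) = 1750 N/mm.
1025 ≤ 1750 → adequate.

f_max ≈ 1020 N/mm; adequate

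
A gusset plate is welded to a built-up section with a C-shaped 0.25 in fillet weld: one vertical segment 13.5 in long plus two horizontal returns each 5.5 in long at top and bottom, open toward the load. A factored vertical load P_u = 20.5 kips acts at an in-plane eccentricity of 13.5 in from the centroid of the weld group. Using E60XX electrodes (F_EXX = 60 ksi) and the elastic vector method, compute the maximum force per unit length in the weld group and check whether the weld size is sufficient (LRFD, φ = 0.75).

f_max ≈ 3.36 kip/in; adequate

Total weld length L_w = 24.5 in. Treat welds as unit-width lines.
Centroid: x̄ = 2×5.5×2.75 / 24.5 = 1.235 in from the vertical weld.
Polar moment about centroid: J = I_x + I_y = [13.5³/12 + 2×5.5×6.75²] + [13.5×1.235² + 2(5.5³/12 + 5.5×1.515²)] = 779.8 in³.
Direct shear f_v = P/L_w = 20.5 / 24.5 = 0.8367 kip/in (vertical).
Torsion M = P·e = 20.5 × 13.5 = 276.75 kip·in.
Critical point at (x, y) = (4.265, 6.75) from centroid. f_tx = M·y/J = 2.396 kip/in; f_ty = M·x/J = 1.514 kip/in.
Resultant f_max = √[f_tx² + (f_v + f_ty)²] = √[2.396² + (0.8367 + 1.514)²] = 3.356 kip/in.
Capacity per unit length: φr_n = 0.75 × 0.6 × 60 × (0.707 × 0.25) = 4.772 kip/in.
3.356 ≤ 4.772 → adequate.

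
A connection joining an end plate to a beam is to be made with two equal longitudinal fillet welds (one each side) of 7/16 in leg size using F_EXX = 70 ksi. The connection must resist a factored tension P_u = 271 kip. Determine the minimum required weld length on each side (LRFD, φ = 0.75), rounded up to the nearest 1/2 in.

L = 14 in on each side

Throat t_e = 0.707 × 0.4375 = 0.3093 in.
φr_n = 0.75 × 0.6 × 70 × 0.3093 = 9.743 kip/in.
L_req = P_u / φr_n = 271 / 9.743 = 27.81 in total.
Per side: 27.81 / 2 = 13.91 in.
Round up → use L = 14 in on each side.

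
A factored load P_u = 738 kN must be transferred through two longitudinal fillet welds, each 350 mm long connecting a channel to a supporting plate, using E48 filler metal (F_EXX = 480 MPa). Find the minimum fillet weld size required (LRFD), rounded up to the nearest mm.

w = 7 mm

Total weld length L = 700 mm.
Required throat t_e = P_u / (φ × 0.6 F_EXX × L) = 738 / (0.75 × 0.6 × 480 × 700 × 10⁻³) = 4.881 mm.
Required leg w = t_e / 0.707 = 6.904 mm → use 7 mm.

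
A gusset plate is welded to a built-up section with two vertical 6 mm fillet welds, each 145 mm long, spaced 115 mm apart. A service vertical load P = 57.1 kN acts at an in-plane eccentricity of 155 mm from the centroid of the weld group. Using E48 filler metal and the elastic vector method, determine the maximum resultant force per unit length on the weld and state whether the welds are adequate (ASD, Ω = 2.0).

f_max ≈ 698 N/mm; NOT adequate

E48XX → F_EXX = 480 MPa.
Total weld length L_w = 290 mm. Treat welds as unit-width lines.
Polar moment about centroid: J = 2[d³/12 + d(b/2)²] = 2[145³/12 + 145×57.5²] = 1467000 mm³.
Direct shear f_v = P/L_w = 57.1×10³ / 290 = 196.9 N/mm (vertical).
Torsion M = P·e = 57.1×10³ × 155 = 8850500 N·mm.
Critical point at (x, y) = (57.5, 72.5) from centroid. f_tx = M·y/J = 437.4 N/mm; f_ty = M·x/J = 346.9 N/mm.
Resultant f_max = √[f_tx² + (f_v + f_ty)²] = √[437.4² + (196.9 + 346.9)²] = 697.9 N/mm.
Capacity per unit length: r_n/Ω = (1/2.0) × 0.6 × 480 × (0.707 × 6) = 610.8 N/mm.
697.9 > 610.8 → NOT adequate.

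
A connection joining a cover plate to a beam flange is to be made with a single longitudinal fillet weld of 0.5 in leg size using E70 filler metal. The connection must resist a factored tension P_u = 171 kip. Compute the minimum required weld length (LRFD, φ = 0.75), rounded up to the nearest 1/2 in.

L = 15.5 in

E70XX → F_EXX = 70 ksi.
Throat t_e = 0.707 × 0.5 = 0.3535 in.
φr_n = 0.75 × 0.6 × 70 × 0.3535 = 11.14 kip/in.
L_req = P_u / φr_n = 171 / 11.14 = 15.36 in total.
Round up → use L = 15.5 in.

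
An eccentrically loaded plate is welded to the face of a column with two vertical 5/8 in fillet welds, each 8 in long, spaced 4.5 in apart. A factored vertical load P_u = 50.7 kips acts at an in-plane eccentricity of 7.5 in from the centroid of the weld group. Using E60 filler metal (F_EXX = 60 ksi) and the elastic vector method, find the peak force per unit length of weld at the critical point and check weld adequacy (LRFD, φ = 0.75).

Total weld length L_w = 16 in. Treat welds as unit-width lines.
Polar moment about centroid: J = 2[d³/12 + d(b/2)²] = 2[8³/12 + 8×2.25²] = 166.3 in³.
Direct shear f_v = P/L_w = 50.7 / 16 = 3.169 kip/in (vertical).
Torsion M = P·e = 50.7 × 7.5 = 380.25 kip·in.
Critical point at (x, y) = (2.25, 4) from centroid. f_tx = M·y/J = 9.144 kip/in; f_ty = M·x/J = 5.144 kip/in.
Resultant f_max = √[f_tx² + (f_v + f_ty)²] = √[9.144² + (3.169 + 5.144)²] = 12.36 kip/in.
Capacity per unit length: φr_n = 0.75 × 0.6 × 60 × (0.707 × 0.625) = 11.93 kip/in.
12.36 > 11.93 → NOT adequate.

f_max ≈ 12.4 kip/in; NOT adequate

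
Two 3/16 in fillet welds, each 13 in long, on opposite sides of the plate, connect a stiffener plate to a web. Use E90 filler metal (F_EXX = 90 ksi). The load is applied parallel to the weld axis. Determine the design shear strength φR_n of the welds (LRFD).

φR_n ≈ 140 kip

Effective throat t_e = 0.707 × 0.1875 = 0.1326 in.
Total length L = 26 in; A_we = 0.1326 × 26 = 3.447 in².
F_nw = 0.6 F_EXX = 0.6 × 90 = 54 ksi.
φR_n = 0.75 × 54 × 3.447 = 139.6 kip.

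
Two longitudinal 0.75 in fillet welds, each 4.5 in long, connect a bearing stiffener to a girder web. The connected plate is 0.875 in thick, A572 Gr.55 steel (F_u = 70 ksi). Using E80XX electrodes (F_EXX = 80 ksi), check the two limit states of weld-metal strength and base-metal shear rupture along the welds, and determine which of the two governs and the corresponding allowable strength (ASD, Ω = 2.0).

R_n/Ω ≈ 115 kip (weld metal governs)

t_e = 0.707 × 0.75 = 0.5302 in; L = 9 in.
Weld metal: R_n/Ω = (1/2.0) × 0.6 × 80 × 0.5302 × 9 = 114.5 kip.
Base metal (shear rupture): R_n/Ω = (1/2.0) × 0.6 × 70 × 0.875 × 9 = 165.4 kip.
Governing: weld metal.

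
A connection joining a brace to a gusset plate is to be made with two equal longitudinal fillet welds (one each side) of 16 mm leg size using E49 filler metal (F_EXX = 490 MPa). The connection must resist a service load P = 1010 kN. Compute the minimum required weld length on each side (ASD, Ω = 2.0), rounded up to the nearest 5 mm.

L = 305 mm on each side

Throat t_e = 0.707 × 16 = 11.31 mm.
r_n/Ω = (0.6 × 490 × 11.31) / 2.0 = 1663 N/mm = 1.663 kN/mm.
L_req = P / (r_n/Ω) = 1010 / 1.663 = 607.4 mm total.
Per side: 607.4 / 2 = 303.7 mm.
Round up → use L = 305 mm on each side.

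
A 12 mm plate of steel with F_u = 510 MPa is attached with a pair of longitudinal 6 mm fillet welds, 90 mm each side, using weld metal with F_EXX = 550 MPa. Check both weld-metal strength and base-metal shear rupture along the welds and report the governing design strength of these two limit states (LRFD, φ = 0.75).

t_e = 0.707 × 6 = 4.242 mm; L = 180 mm.
Weld metal: φR_n = 0.75 × 0.6 × 550 × 4.242 × 180 × 10⁻³ = 189 kN.
Base metal (shear rupture): φR_n = 0.75 × 0.6 × 510 × 12 × 180 × 10⁻³ = 495.7 kN.
Governing: weld metal.

φR_n ≈ 189 kN (weld metal governs)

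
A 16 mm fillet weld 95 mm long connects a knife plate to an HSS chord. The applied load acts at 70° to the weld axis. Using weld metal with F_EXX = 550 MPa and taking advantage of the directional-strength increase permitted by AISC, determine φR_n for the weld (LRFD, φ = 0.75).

t_e = 0.707 × 16 = 11.31 mm; A_we = 11.31 × 95 = 1075 mm².
Directional factor: 1.0 + 0.5 sin^1.5(70°) = 1.455.
F_nw = 0.6 × 550 × 1.455 = 480.3 MPa.
φR_n = 0.75 × 480.3 × 1075 × 10⁻³ = 387.1 kN.

φR_n ≈ 387 kN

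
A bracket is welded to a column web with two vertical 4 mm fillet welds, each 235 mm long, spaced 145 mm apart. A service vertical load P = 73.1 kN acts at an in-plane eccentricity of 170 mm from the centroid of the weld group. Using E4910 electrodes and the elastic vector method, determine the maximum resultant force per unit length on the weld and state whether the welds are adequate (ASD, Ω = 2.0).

f_max ≈ 471 N/mm; NOT adequate

E49XX → F_EXX = 490 MPa.
Total weld length L_w = 470 mm. Treat welds as unit-width lines.
Polar moment about centroid: J = 2[d³/12 + d(b/2)²] = 2[235³/12 + 235×72.5²] = 4633000 mm³.
Direct shear f_v = P/L_w = 73.1×10³ / 470 = 155.5 N/mm (vertical).
Torsion M = P·e = 73.1×10³ × 170 = 12427000 N·mm.
Critical point at (x, y) = (72.5, 117.5) from centroid. f_tx = M·y/J = 315.1 N/mm; f_ty = M·x/J = 194.4 N/mm.
Resultant f_max = √[f_tx² + (f_v + f_ty)²] = √[315.1² + (155.5 + 194.4)²] = 471 N/mm.
Capacity per unit length: r_n/Ω = (1/2.0) × 0.6 × 490 × (0.707 × 4) = 415.7 N/mm.
471 > 415.7 → NOT adequate.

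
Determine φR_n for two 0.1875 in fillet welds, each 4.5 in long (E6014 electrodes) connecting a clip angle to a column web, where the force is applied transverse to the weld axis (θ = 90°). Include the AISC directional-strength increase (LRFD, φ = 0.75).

φR_n ≈ 48.3 kips

E60XX → F_EXX = 60 ksi.
t_e = 0.707 × 0.1875 = 0.1326 in; A_we = 0.1326 × 9 = 1.193 in².
Directional factor: 1.0 + 0.5 sin^1.5(90°) = 1.5.
F_nw = 0.6 × 60 × 1.5 = 54 ksi.
φR_n = 0.75 × 54 × 1.193 = 48.32 kips.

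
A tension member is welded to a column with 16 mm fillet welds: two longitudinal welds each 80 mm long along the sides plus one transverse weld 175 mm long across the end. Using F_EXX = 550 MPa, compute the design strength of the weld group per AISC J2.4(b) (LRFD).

t_e = 0.707 × 16 = 11.31 mm.
R_nwl = 0.6 × 550 × 11.31 × 160 × 10⁻³ = 597.3 kN (longitudinal, 2 welds).
R_nwt = 0.6 × 550 × 11.31 × 175 × 10⁻³ = 653.3 kN (transverse, base value).
(i) R_nwl + R_nwt = 1251 kN; (ii) 0.85 R_nwl + 1.5 R_nwt = 1488 kN.
R_n = max = 1488 kN [governs: (ii)]; φR_n = 1116 kN.

φR_n ≈ 1120 kN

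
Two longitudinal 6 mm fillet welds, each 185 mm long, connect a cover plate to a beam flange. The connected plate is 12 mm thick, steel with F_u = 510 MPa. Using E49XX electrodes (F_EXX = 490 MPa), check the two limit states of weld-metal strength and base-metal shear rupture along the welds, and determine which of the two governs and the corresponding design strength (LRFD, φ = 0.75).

t_e = 0.707 × 6 = 4.242 mm; L = 370 mm.
Weld metal: φR_n = 0.75 × 0.6 × 490 × 4.242 × 370 × 10⁻³ = 346.1 kN.
Base metal (shear rupture): φR_n = 0.75 × 0.6 × 510 × 12 × 370 × 10⁻³ = 1019 kN.
Governing: weld metal.

φR_n ≈ 346 kN (weld metal governs)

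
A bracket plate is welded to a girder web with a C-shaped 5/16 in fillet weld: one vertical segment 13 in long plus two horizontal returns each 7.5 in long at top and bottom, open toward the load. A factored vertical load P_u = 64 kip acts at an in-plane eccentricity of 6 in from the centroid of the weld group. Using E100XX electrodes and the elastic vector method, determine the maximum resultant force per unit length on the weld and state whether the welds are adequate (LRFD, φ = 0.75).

E100XX → F_EXX = 100 ksi.
Total weld length L_w = 28 in. Treat welds as unit-width lines.
Centroid: x̄ = 2×7.5×3.75 / 28 = 2.009 in from the vertical weld.
Polar moment about centroid: J = I_x + I_y = [13³/12 + 2×7.5×6.5²] + [13×2.009² + 2(7.5³/12 + 7.5×1.741²)] = 985.1 in³.
Direct shear f_v = P/L_w = 64 / 28 = 2.286 kip/in (vertical).
Torsion M = P·e = 64 × 6 = 384 kip·in.
Critical point at (x, y) = (5.491, 6.5) from centroid. f_tx = M·y/J = 2.534 kip/in; f_ty = M·x/J = 2.141 kip/in.
Resultant f_max = √[f_tx² + (f_v + f_ty)²] = √[2.534² + (2.286 + 2.141)²] = 5.1 kip/in.
Capacity per unit length: φr_n = 0.75 × 0.6 × 100 × (0.707 × 0.3125) = 9.942 kip/in.
5.1 ≤ 9.942 → adequate.

f_max ≈ 5.1 kip/in; adequate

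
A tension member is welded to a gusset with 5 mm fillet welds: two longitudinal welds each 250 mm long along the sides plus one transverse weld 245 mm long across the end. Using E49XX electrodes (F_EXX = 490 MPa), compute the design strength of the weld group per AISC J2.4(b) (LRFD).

φR_n ≈ 618 kN

t_e = 0.707 × 5 = 3.535 mm.
R_nwl = 0.6 × 490 × 3.535 × 500 × 10⁻³ = 519.6 kN (longitudinal, 2 welds).
R_nwt = 0.6 × 490 × 3.535 × 245 × 10⁻³ = 254.6 kN (transverse, base value).
(i) R_nwl + R_nwt = 774.3 kN; (ii) 0.85 R_nwl + 1.5 R_nwt = 823.6 kN.
R_n = max = 823.6 kN [governs: (ii)]; φR_n = 617.7 kN.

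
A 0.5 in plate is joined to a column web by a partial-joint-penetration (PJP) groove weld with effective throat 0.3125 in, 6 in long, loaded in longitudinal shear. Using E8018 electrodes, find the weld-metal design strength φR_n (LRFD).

φR_n ≈ 67.5 kip

E80XX → F_EXX = 80 ksi.
Effective throat (given) t_e = 0.3125 in.
A_we = 0.3125 × 6 = 1.875 in².
F_nw = 0.6 F_EXX = 48 ksi.
φR_n = 0.75 × 48 × 1.875 = 67.5 kip.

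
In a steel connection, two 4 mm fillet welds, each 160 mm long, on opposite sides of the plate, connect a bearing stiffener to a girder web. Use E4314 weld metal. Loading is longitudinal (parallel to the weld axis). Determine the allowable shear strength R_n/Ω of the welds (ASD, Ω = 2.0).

R_n/Ω ≈ 117 kN

E43XX → F_EXX = 430 MPa.
Effective throat t_e = 0.707 × 4 = 2.828 mm.
Total length L = 320 mm; A_we = 2.828 × 320 = 905 mm².
F_nw = 0.6 F_EXX = 0.6 × 430 = 258 MPa.
R_n = 258 × 905 × 10⁻³ = 233.5 kN; R_n/Ω = 233.5/2.0 = 116.7 kN.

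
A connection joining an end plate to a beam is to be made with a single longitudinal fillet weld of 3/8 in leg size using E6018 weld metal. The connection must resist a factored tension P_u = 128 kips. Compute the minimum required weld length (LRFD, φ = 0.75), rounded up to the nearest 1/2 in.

E60XX → F_EXX = 60 ksi.
Throat t_e = 0.707 × 0.375 = 0.2651 in.
φr_n = 0.75 × 0.6 × 60 × 0.2651 = 7.158 kips/in.
L_req = P_u / φr_n = 128 / 7.158 = 17.88 in total.
Round up → use L = 18 in.

L = 18 in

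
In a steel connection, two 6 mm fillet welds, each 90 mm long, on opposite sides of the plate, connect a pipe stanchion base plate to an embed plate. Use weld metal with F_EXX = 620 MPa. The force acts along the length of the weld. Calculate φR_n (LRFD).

Effective throat t_e = 0.707 × 6 = 4.242 mm.
Total length L = 180 mm; A_we = 4.242 × 180 = 763.6 mm².
F_nw = 0.6 F_EXX = 0.6 × 620 = 372 MPa.
φR_n = 0.75 × 372 × 763.6 × 10⁻³ = 213 kN.

φR_n ≈ 213 kN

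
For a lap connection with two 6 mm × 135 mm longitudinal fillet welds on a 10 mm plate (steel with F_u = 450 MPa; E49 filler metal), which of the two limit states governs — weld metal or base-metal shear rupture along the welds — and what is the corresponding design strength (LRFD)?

φR_n ≈ 253 kN (weld metal governs)

E49XX → F_EXX = 490 MPa.
t_e = 0.707 × 6 = 4.242 mm; L = 270 mm.
Weld metal: φR_n = 0.75 × 0.6 × 490 × 4.242 × 270 × 10⁻³ = 252.5 kN.
Base metal (shear rupture): φR_n = 0.75 × 0.6 × 450 × 10 × 270 × 10⁻³ = 546.8 kN.
Governing: weld metal.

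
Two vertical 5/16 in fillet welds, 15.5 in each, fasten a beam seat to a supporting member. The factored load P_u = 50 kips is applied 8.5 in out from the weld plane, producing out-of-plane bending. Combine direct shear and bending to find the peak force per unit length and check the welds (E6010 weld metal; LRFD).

E60XX → F_EXX = 60 ksi.
L_w = 2 × 15.5 = 31 in; section modulus (unit throat) S = 2 × L²/6 = 80.08 in².
Direct shear f_v = P/L_w = 50/31 = 1.613 kip/in.
Moment M = P × e = 50 × 8.5 = 425 kip·in; bending f_b = M/S = 5.307 kip/in.
f_max = √(f_v² + f_b²) = √(1.613² + 5.307²) = 5.547 kip/in.
φr_n = 0.75 × 0.6 × 60 × (0.707 × 0.3125) = 5.965 kip/in → adequate.

f_max ≈ 5.55 kip/in; adequate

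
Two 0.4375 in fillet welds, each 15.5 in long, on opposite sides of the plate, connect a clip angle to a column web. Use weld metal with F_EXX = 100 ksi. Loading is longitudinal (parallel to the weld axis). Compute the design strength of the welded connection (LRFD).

φR_n ≈ 431 kips

Effective throat t_e = 0.707 × 0.4375 = 0.3093 in.
Total length L = 31 in; A_we = 0.3093 × 31 = 9.589 in².
F_nw = 0.6 F_EXX = 0.6 × 100 = 60 ksi.
φR_n = 0.75 × 60 × 9.589 = 431.5 kips.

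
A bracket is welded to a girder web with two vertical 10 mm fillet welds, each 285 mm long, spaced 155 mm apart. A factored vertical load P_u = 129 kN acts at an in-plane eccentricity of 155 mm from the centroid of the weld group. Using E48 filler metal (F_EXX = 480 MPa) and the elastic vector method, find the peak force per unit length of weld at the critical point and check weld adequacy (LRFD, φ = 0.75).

f_max ≈ 588 N/mm; adequate

Total weld length L_w = 570 mm. Treat welds as unit-width lines.
Polar moment about centroid: J = 2[d³/12 + d(b/2)²] = 2[285³/12 + 285×77.5²] = 7282000 mm³.
Direct shear f_v = P/L_w = 129×10³ / 570 = 226.3 N/mm (vertical).
Torsion M = P·e = 129×10³ × 155 = 19995000 N·mm.
Critical point at (x, y) = (77.5, 142.5) from centroid. f_tx = M·y/J = 391.3 N/mm; f_ty = M·x/J = 212.8 N/mm.
Resultant f_max = √[f_tx² + (f_v + f_ty)²] = √[391.3² + (226.3 + 212.8)²] = 588.2 N/mm.
Capacity per unit length: φr_n = 0.75 × 0.6 × 480 × (0.707 × 10) = 1527 N/mm.
588.2 ≤ 1527 → adequate.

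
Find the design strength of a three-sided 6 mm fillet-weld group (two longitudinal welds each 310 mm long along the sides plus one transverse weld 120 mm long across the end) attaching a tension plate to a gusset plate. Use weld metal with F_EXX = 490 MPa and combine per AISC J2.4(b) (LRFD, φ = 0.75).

t_e = 0.707 × 6 = 4.242 mm.
R_nwl = 0.6 × 490 × 4.242 × 620 × 10⁻³ = 773.2 kN (longitudinal, 2 welds).
R_nwt = 0.6 × 490 × 4.242 × 120 × 10⁻³ = 149.7 kN (transverse, base value).
(i) R_nwl + R_nwt = 922.9 kN; (ii) 0.85 R_nwl + 1.5 R_nwt = 881.7 kN.
R_n = max = 922.9 kN [governs: (i)]; φR_n = 692.2 kN.

φR_n ≈ 692 kN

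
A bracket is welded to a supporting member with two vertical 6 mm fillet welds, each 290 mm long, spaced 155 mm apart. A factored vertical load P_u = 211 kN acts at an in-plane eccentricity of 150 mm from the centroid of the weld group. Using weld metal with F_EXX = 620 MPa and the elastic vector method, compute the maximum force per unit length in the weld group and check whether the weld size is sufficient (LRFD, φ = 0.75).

Total weld length L_w = 580 mm. Treat welds as unit-width lines.
Polar moment about centroid: J = 2[d³/12 + d(b/2)²] = 2[290³/12 + 290×77.5²] = 7548000 mm³.
Direct shear f_v = P/L_w = 211×10³ / 580 = 363.8 N/mm (vertical).
Torsion M = P·e = 211×10³ × 150 = 31650000 N·mm.
Critical point at (x, y) = (77.5, 145) from centroid. f_tx = M·y/J = 608 N/mm; f_ty = M·x/J = 325 N/mm.
Resultant f_max = √[f_tx² + (f_v + f_ty)²] = √[608² + (363.8 + 325)²] = 918.7 N/mm.
Capacity per unit length: φr_n = 0.75 × 0.6 × 620 × (0.707 × 6) = 1184 N/mm.
918.7 ≤ 1184 → adequate.

f_max ≈ 919 N/mm; adequate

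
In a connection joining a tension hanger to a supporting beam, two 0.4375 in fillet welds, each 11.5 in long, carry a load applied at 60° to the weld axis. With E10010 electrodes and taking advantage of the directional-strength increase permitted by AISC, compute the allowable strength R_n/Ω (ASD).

R_n/Ω ≈ 299 kips

E100XX → F_EXX = 100 ksi.
t_e = 0.707 × 0.4375 = 0.3093 in; A_we = 0.3093 × 23 = 7.114 in².
Directional factor: 1.0 + 0.5 sin^1.5(60°) = 1.403.
F_nw = 0.6 × 100 × 1.403 = 84.18 ksi.
R_n/Ω = (84.18 × 7.114) / 2.0 = 299.4 kips.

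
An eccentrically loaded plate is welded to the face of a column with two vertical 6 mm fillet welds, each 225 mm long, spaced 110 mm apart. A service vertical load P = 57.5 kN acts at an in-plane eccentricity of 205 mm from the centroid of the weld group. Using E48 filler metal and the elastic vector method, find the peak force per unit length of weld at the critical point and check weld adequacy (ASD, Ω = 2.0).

f_max ≈ 522 N/mm; adequate

E48XX → F_EXX = 480 MPa.
Total weld length L_w = 450 mm. Treat welds as unit-width lines.
Polar moment about centroid: J = 2[d³/12 + d(b/2)²] = 2[225³/12 + 225×55²] = 3260000 mm³.
Direct shear f_v = P/L_w = 57.5×10³ / 450 = 127.8 N/mm (vertical).
Torsion M = P·e = 57.5×10³ × 205 = 11788000 N·mm.
Critical point at (x, y) = (55, 112.5) from centroid. f_tx = M·y/J = 406.8 N/mm; f_ty = M·x/J = 198.9 N/mm.
Resultant f_max = √[f_tx² + (f_v + f_ty)²] = √[406.8² + (127.8 + 198.9)²] = 521.7 N/mm.
Capacity per unit length: r_n/Ω = (1/2.0) × 0.6 × 480 × (0.707 × 6) = 610.8 N/mm.
521.7 ≤ 610.8 → adequate.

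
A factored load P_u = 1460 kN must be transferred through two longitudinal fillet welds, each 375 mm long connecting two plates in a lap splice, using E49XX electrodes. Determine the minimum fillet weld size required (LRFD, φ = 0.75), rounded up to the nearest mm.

w = 13 mm

E49XX → F_EXX = 490 MPa.
Total weld length L = 750 mm.
Required throat t_e = P_u / (φ × 0.6 F_EXX × L) = 1460 / (0.75 × 0.6 × 490 × 750 × 10⁻³) = 8.828 mm.
Required leg w = t_e / 0.707 = 12.49 mm → use 13 mm.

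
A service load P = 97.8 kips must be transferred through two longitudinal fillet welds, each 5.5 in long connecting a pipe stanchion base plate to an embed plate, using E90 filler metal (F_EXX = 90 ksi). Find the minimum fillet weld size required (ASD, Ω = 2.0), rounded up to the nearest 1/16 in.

Total weld length L = 11 in.
Required throat t_e = P × Ω / (0.6 F_EXX × L) = 97.8 × 2.0 / (0.6 × 90 × 11) = 0.3293 in.
Required leg w = t_e / 0.707 = 0.4658 in → use 1/2 in.

w = 1/2 in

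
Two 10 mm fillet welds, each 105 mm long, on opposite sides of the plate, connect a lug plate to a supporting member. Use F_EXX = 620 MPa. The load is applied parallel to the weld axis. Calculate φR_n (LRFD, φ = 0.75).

φR_n ≈ 414 kN

Effective throat t_e = 0.707 × 10 = 7.07 mm.
Total length L = 210 mm; A_we = 7.07 × 210 = 1485 mm².
F_nw = 0.6 F_EXX = 0.6 × 620 = 372 MPa.
φR_n = 0.75 × 372 × 1485 × 10⁻³ = 414.2 kN.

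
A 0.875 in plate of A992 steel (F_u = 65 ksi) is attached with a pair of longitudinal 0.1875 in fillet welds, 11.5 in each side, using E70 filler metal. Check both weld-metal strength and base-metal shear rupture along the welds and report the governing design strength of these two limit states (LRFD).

φR_n ≈ 96 kips (weld metal governs)

E70XX → F_EXX = 70 ksi.
t_e = 0.707 × 0.1875 = 0.1326 in; L = 23 in.
Weld metal: φR_n = 0.75 × 0.6 × 70 × 0.1326 × 23 = 96.04 kips.
Base metal (shear rupture): φR_n = 0.75 × 0.6 × 65 × 0.875 × 23 = 588.7 kips.
Governing: weld metal.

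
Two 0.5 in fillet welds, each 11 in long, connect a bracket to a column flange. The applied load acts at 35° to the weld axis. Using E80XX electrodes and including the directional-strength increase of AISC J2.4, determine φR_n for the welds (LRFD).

φR_n ≈ 341 kips

E80XX → F_EXX = 80 ksi.
t_e = 0.707 × 0.5 = 0.3535 in; A_we = 0.3535 × 22 = 7.777 in².
Directional factor: 1.0 + 0.5 sin^1.5(35°) = 1.217.
F_nw = 0.6 × 80 × 1.217 = 58.43 ksi.
φR_n = 0.75 × 58.43 × 7.777 = 340.8 kips.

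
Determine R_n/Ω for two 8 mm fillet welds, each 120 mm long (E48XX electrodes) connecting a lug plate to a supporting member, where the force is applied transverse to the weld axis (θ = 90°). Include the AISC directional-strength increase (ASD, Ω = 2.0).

R_n/Ω ≈ 293 kN

E48XX → F_EXX = 480 MPa.
t_e = 0.707 × 8 = 5.656 mm; A_we = 5.656 × 240 = 1357 mm².
Directional factor: 1.0 + 0.5 sin^1.5(90°) = 1.5.
F_nw = 0.6 × 480 × 1.5 = 432 MPa.
R_n/Ω = (432 × 1357) / 2.0 × 10⁻³ = 293.2 kN.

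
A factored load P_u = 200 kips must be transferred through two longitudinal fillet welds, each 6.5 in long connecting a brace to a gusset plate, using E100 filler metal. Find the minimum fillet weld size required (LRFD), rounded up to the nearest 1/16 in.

E100XX → F_EXX = 100 ksi.
Total weld length L = 13 in.
Required throat t_e = P_u / (φ × 0.6 F_EXX × L) = 200 / (0.75 × 0.6 × 100 × 13) = 0.3419 in.
Required leg w = t_e / 0.707 = 0.4836 in → use 1/2 in.

w = 1/2 in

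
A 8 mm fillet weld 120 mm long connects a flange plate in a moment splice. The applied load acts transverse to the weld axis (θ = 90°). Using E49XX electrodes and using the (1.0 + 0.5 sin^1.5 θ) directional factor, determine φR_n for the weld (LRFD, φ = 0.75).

E49XX → F_EXX = 490 MPa.
t_e = 0.707 × 8 = 5.656 mm; A_we = 5.656 × 120 = 678.7 mm².
Directional factor: 1.0 + 0.5 sin^1.5(90°) = 1.5.
F_nw = 0.6 × 490 × 1.5 = 441 MPa.
φR_n = 0.75 × 441 × 678.7 × 10⁻³ = 224.5 kN.

φR_n ≈ 224 kN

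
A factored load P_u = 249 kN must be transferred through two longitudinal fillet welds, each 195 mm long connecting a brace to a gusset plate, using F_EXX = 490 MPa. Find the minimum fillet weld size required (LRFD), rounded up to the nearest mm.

w = 5 mm

Total weld length L = 390 mm.
Required throat t_e = P_u / (φ × 0.6 F_EXX × L) = 249 / (0.75 × 0.6 × 490 × 390 × 10⁻³) = 2.896 mm.
Required leg w = t_e / 0.707 = 4.095 mm → use 5 mm.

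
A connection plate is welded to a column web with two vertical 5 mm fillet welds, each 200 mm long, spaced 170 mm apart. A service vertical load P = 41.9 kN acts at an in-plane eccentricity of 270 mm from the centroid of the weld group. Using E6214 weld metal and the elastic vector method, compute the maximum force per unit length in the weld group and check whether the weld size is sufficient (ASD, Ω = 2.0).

E62XX → F_EXX = 620 MPa.
Total weld length L_w = 400 mm. Treat welds as unit-width lines.
Polar moment about centroid: J = 2[d³/12 + d(b/2)²] = 2[200³/12 + 200×85²] = 4223000 mm³.
Direct shear f_v = P/L_w = 41.9×10³ / 400 = 104.8 N/mm (vertical).
Torsion M = P·e = 41.9×10³ × 270 = 11313000 N·mm.
Critical point at (x, y) = (85, 100) from centroid. f_tx = M·y/J = 267.9 N/mm; f_ty = M·x/J = 227.7 N/mm.
Resultant f_max = √[f_tx² + (f_v + f_ty)²] = √[267.9² + (104.8 + 227.7)²] = 426.9 N/mm.
Capacity per unit length: r_n/Ω = (1/2.0) × 0.6 × 620 × (0.707 × 5) = 657.5 N/mm.
426.9 ≤ 657.5 → adequate.

f_max ≈ 427 N/mm; adequate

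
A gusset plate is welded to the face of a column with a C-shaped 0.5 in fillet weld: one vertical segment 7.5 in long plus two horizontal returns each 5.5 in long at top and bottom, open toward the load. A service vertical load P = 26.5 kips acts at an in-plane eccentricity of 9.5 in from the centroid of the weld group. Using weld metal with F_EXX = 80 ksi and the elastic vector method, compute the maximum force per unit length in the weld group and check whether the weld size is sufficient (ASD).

Total weld length L_w = 18.5 in. Treat welds as unit-width lines.
Centroid: x̄ = 2×5.5×2.75 / 18.5 = 1.635 in from the vertical weld.
Polar moment about centroid: J = I_x + I_y = [7.5³/12 + 2×5.5×3.75²] + [7.5×1.635² + 2(5.5³/12 + 5.5×1.115²)] = 251.3 in³.
Direct shear f_v = P/L_w = 26.5 / 18.5 = 1.432 kip/in (vertical).
Torsion M = P·e = 26.5 × 9.5 = 251.75 kip·in.
Critical point at (x, y) = (3.865, 3.75) from centroid. f_tx = M·y/J = 3.757 kip/in; f_ty = M·x/J = 3.872 kip/in.
Resultant f_max = √[f_tx² + (f_v + f_ty)²] = √[3.757² + (1.432 + 3.872)²] = 6.5 kip/in.
Capacity per unit length: r_n/Ω = (1/2.0) × 0.6 × 80 × (0.707 × 0.5) = 8.484 kip/in.
6.5 ≤ 8.484 → adequate.

f_max ≈ 6.5 kip/in; adequate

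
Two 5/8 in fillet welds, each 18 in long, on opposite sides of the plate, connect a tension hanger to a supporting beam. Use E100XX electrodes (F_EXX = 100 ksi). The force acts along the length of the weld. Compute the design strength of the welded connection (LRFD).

φR_n ≈ 716 kip

Effective throat t_e = 0.707 × 0.625 = 0.4419 in.
Total length L = 36 in; A_we = 0.4419 × 36 = 15.91 in².
F_nw = 0.6 F_EXX = 0.6 × 100 = 60 ksi.
φR_n = 0.75 × 60 × 15.91 = 715.8 kip.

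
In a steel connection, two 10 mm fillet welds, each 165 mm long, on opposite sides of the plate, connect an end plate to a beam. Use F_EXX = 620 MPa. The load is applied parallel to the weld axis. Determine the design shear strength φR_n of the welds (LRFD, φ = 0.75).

φR_n ≈ 651 kN

Effective throat t_e = 0.707 × 10 = 7.07 mm.
Total length L = 330 mm; A_we = 7.07 × 330 = 2333 mm².
F_nw = 0.6 F_EXX = 0.6 × 620 = 372 MPa.
φR_n = 0.75 × 372 × 2333 × 10⁻³ = 650.9 kN.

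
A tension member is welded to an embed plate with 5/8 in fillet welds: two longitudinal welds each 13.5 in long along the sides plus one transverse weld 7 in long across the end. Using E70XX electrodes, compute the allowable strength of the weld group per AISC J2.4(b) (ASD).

R_n/Ω ≈ 315 kips

E70XX → F_EXX = 70 ksi.
t_e = 0.707 × 0.625 = 0.4419 in.
R_nwl = 0.6 × 70 × 0.4419 × 27 = 501.1 kips (longitudinal, 2 welds).
R_nwt = 0.6 × 70 × 0.4419 × 7 = 129.9 kips (transverse, base value).
(i) R_nwl + R_nwt = 631 kips; (ii) 0.85 R_nwl + 1.5 R_nwt = 620.8 kips.
R_n = max = 631 kips [governs: (i)]; R_n/Ω = 315.5 kips.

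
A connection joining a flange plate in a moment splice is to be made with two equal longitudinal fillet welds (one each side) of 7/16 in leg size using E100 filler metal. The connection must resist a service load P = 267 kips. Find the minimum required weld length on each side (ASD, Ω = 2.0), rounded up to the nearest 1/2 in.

E100XX → F_EXX = 100 ksi.
Throat t_e = 0.707 × 0.4375 = 0.3093 in.
r_n/Ω = (0.6 × 100 × 0.3093) / 2.0 = 9.279 kip/in.
L_req = P / (r_n/Ω) = 267 / 9.279 = 28.77 in total.
Per side: 28.77 / 2 = 14.39 in.
Round up → use L = 14.5 in on each side.

L = 14.5 in on each side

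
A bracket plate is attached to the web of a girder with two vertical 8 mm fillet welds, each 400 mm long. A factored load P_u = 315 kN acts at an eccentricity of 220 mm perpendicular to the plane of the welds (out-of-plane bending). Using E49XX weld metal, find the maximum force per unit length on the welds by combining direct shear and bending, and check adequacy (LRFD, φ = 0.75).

E49XX → F_EXX = 490 MPa.
L_w = 2 × 400 = 800 mm; section modulus (unit throat) S = 2 × L²/6 = 53330 mm².
Direct shear f_v = P/L_w = 315×10³/800 = 393.8 N/mm.
Moment M = P × e = 315×10³ × 220 = 69300000 N·mm; bending f_b = M/S = 1299 N/mm.
f_max = √(f_v² + f_b²) = √(393.8² + 1299²) = 1358 N/mm.
φr_n = 0.75 × 0.6 × 490 × (0.707 × 8) = 1247 N/mm → NOT adequate.

f_max ≈ 1360 N/mm; NOT adequate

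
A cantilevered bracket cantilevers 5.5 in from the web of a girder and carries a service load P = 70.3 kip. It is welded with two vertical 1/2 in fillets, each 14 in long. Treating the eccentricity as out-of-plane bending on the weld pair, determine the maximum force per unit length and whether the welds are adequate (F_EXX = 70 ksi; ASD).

f_max ≈ 6.43 kip/in; adequate

L_w = 2 × 14 = 28 in; section modulus (unit throat) S = 2 × L²/6 = 65.33 in².
Direct shear f_v = P/L_w = 70.3/28 = 2.511 kip/in.
Moment M = P × e = 70.3 × 5.5 = 386.65 kip·in; bending f_b = M/S = 5.918 kip/in.
f_max = √(f_v² + f_b²) = √(2.511² + 5.918²) = 6.429 kip/in.
r_n/Ω = (1/2.0) × 0.6 × 70 × (0.707 × 0.5) = 7.423 kip/in → adequate.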